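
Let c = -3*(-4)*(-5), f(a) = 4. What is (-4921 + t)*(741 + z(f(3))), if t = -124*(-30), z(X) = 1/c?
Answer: -53395259/60 ≈ -8.8992e+5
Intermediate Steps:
c = -60 (c = 12*(-5) = -60)
z(X) = -1/60 (z(X) = 1/(-60) = -1/60)
t = 3720
(-4921 + t)*(741 + z(f(3))) = (-4921 + 3720)*(741 - 1/60) = -1201*44459/60 = -53395259/60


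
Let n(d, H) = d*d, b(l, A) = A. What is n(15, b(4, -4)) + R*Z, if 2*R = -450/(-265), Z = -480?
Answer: -9675/53 ≈ -182.55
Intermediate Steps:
R = 45/53 (R = (-450/(-265))/2 = (-450*(-1/265))/2 = (1/2)*(90/53) = 45/53 ≈ 0.84906)
n(d, H) = d**2
n(15, b(4, -4)) + R*Z = 15**2 + (45/53)*(-480) = 225 - 21600/53 = -9675/53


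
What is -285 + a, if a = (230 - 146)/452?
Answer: -32184/113 ≈ -284.81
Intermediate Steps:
a = 21/113 (a = 84*(1/452) = 21/113 ≈ 0.18584)
-285 + a = -285 + 21/113 = -32184/113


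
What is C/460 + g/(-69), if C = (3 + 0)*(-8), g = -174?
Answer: 284/115 ≈ 2.4696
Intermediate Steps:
C = -24 (C = 3*(-8) = -24)
C/460 + g/(-69) = -24/460 - 174/(-69) = -24*1/460 - 174*(-1/69) = -6/115 + 58/23 = 284/115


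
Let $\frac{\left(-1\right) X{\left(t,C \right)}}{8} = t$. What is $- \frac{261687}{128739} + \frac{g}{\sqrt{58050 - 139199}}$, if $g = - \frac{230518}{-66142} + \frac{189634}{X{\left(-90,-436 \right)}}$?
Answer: $- \frac{87229}{42913} - \frac{3177186247 i \sqrt{81149}}{966124288440} \approx -2.0327 - 0.93681 i$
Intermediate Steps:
$X{\left(t,C \right)} = - 8 t$
$g = \frac{3177186247}{11905560}$ ($g = - \frac{230518}{-66142} + \frac{189634}{\left(-8\right) \left(-90\right)} = \left(-230518\right) \left(- \frac{1}{66142}\right) + \frac{189634}{720} = \frac{115259}{33071} + 189634 \cdot \frac{1}{720} = \frac{115259}{33071} + \frac{94817}{360} = \frac{3177186247}{11905560} \approx 266.87$)
$- \frac{261687}{128739} + \frac{g}{\sqrt{58050 - 139199}} = - \frac{261687}{128739} + \frac{3177186247}{11905560 \sqrt{58050 - 139199}} = \left(-261687\right) \frac{1}{128739} + \frac{3177186247}{11905560 \sqrt{-81149}} = - \frac{87229}{42913} + \frac{3177186247}{11905560 i \sqrt{81149}} = - \frac{87229}{42913} + \frac{3177186247 \left(- \frac{i \sqrt{81149}}{81149}\right)}{11905560} = - \frac{87229}{42913} - \frac{3177186247 i \sqrt{81149}}{966124288440}$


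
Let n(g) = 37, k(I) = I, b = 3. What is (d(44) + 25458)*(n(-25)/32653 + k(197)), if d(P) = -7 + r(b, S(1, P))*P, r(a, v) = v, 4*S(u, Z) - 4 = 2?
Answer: 164142644526/32653 ≈ 5.0269e+6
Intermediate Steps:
S(u, Z) = 3/2 (S(u, Z) = 1 + (1/4)*2 = 1 + 1/2 = 3/2)
d(P) = -7 + 3*P/2
(d(44) + 25458)*(n(-25)/32653 + k(197)) = ((-7 + (3/2)*44) + 25458)*(37/32653 + 197) = ((-7 + 66) + 25458)*(37*(1/32653) + 197) = (59 + 25458)*(37/32653 + 197) = 25517*(6432678/32653) = 164142644526/32653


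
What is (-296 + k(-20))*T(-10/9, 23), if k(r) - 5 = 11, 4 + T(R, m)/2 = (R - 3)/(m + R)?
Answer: 462000/197 ≈ 2345.2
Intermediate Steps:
T(R, m) = -8 + 2*(-3 + R)/(R + m) (T(R, m) = -8 + 2*((R - 3)/(m + R)) = -8 + 2*((-3 + R)/(R + m)) = -8 + 2*(-3 + R)/(R + m))
k(r) = 16 (k(r) = 5 + 11 = 16)
(-296 + k(-20))*T(-10/9, 23) = (-296 + 16)*(2*(-3 - 4*23 - (-30)/9)/(-10/9 + 23)) = -560*(-3 - 92 - (-30)/9)/(-10*1/9 + 23) = -560*(-3 - 92 - 3*(-10/9))/(-10/9 + 23) = -560*(-3 - 92 + 10/3)/197/9 = -560*9*(-275)/(197*3) = -280*(-1650/197) = 462000/197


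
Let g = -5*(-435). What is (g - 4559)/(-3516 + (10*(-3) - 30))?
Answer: ⅔ ≈ 0.66667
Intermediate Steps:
g = 2175
(g - 4559)/(-3516 + (10*(-3) - 30)) = (2175 - 4559)/(-3516 + (10*(-3) - 30)) = -2384/(-3516 + (-30 - 30)) = -2384/(-3516 - 60) = -2384/(-3576) = -2384*(-1/3576) = ⅔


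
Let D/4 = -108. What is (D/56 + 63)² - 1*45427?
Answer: -2076154/49 ≈ -42371.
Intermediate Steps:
D = -432 (D = 4*(-108) = -432)
(D/56 + 63)² - 1*45427 = (-432/56 + 63)² - 1*45427 = (-432*1/56 + 63)² - 45427 = (-54/7 + 63)² - 45427 = (387/7)² - 45427 = 149769/49 - 45427 = -2076154/49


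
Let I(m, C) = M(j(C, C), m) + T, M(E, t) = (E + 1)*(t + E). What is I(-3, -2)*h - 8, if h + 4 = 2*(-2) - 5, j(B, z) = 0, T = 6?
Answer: -47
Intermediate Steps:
M(E, t) = (1 + E)*(E + t)
I(m, C) = 6 + m (I(m, C) = (0 + m + 0² + 0*m) + 6 = (0 + m + 0 + 0) + 6 = m + 6 = 6 + m)
h = -13 (h = -4 + (2*(-2) - 5) = -4 + (-4 - 5) = -4 - 9 = -13)
I(-3, -2)*h - 8 = (6 - 3)*(-13) - 8 = 3*(-13) - 8 = -39 - 8 = -47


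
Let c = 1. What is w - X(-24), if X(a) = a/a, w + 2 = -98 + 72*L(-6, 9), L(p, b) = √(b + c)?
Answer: -101 + 72*√10 ≈ 126.68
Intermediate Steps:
L(p, b) = √(1 + b) (L(p, b) = √(b + 1) = √(1 + b))
w = -100 + 72*√10 (w = -2 + (-98 + 72*√(1 + 9)) = -2 + (-98 + 72*√10) = -100 + 72*√10 ≈ 127.68)
X(a) = 1
w - X(-24) = (-100 + 72*√10) - 1*1 = (-100 + 72*√10) - 1 = -101 + 72*√10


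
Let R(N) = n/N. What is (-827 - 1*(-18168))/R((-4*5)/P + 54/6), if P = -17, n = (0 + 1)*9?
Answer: 2999993/153 ≈ 19608.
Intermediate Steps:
n = 9 (n = 1*9 = 9)
R(N) = 9/N
(-827 - 1*(-18168))/R((-4*5)/P + 54/6) = (-827 - 1*(-18168))/((9/(-4*5/(-17) + 54/6))) = (-827 + 18168)/((9/(-20*(-1/17) + 54*(1/6)))) = 17341/((9/(20/17 + 9))) = 17341/((9/(173/17))) = 17341/((9*(17/173))) = 17341/(153/173) = 17341*(173/153) = 2999993/153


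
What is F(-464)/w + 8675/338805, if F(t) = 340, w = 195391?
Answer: 362042125/13239889551 ≈ 0.027345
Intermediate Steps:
F(-464)/w + 8675/338805 = 340/195391 + 8675/338805 = 340*(1/195391) + 8675*(1/338805) = 340/195391 + 1735/67761 = 362042125/13239889551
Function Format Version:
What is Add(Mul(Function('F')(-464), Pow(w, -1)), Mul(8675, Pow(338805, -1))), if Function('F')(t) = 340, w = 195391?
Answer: Rational(362042125, 13239889551) ≈ 0.027345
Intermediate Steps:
Add(Mul(Function('F')(-464), Pow(w, -1)), Mul(8675, Pow(338805, -1))) = Add(Mul(340, Pow(195391, -1)), Mul(8675, Pow(338805, -1))) = Add(Mul(340, Rational(1, 195391)), Mul(8675, Rational(1, 338805))) = Add(Rational(340, 195391), Rational(1735, 67761)) = Rational(362042125, 13239889551)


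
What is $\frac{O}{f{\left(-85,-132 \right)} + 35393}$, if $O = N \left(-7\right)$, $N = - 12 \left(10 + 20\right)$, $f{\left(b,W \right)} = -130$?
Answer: $\frac{2520}{35263} \approx 0.071463$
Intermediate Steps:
$N = -360$ ($N = \left(-12\right) 30 = -360$)
$O = 2520$ ($O = \left(-360\right) \left(-7\right) = 2520$)
$\frac{O}{f{\left(-85,-132 \right)} + 35393} = \frac{2520}{-130 + 35393} = \frac{2520}{35263}$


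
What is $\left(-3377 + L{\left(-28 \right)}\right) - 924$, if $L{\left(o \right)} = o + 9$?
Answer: $-4320$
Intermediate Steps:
$L{\left(o \right)} = 9 + o$
$\left(-3377 + L{\left(-28 \right)}\right) - 924 = \left(-3377 + \left(9 - 28\right)\right) - 924 = \left(-3377 - 19\right) - 924 = -3396 - 924 = -4320$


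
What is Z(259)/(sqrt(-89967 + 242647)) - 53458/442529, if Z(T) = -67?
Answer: -53458/442529 - 67*sqrt(38170)/76340 ≈ -0.29227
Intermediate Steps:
Z(259)/(sqrt(-89967 + 242647)) - 53458/442529 = -67/sqrt(-89967 + 242647) - 53458/442529 = -67*sqrt(38170)/76340 - 53458*1/442529 = -67*sqrt(38170)/76340 - 53458/442529 = -53458/442529 - 67*sqrt(38170)/76340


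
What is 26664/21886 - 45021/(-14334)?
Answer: 227921897/52285654 ≈ 4.3592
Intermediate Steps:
26664/21886 - 45021/(-14334) = 26664*(1/21886) - 45021*(-1/14334) = 13332/10943 + 15007/4778 = 227921897/52285654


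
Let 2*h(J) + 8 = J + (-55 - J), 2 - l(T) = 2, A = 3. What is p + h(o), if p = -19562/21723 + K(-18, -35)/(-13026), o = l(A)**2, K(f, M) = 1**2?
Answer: -117540974/3627741 ≈ -32.401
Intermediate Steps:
l(T) = 0 (l(T) = 2 - 1*2 = 2 - 2 = 0)
K(f, M) = 1
o = 0 (o = 0**2 = 0)
h(J) = -63/2 (h(J) = -4 + (J + (-55 - J))/2 = -4 + (1/2)*(-55) = -4 - 55/2 = -63/2)
p = -6534265/7255482 (p = -19562/21723 + 1/(-13026) = -19562*1/21723 + 1*(-1/13026) = -19562/21723 - 1/13026 = -6534265/7255482 ≈ -0.90060)
p + h(o) = -6534265/7255482 - 63/2 = -117540974/3627741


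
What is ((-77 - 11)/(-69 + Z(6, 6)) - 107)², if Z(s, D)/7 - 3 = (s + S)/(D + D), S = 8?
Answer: 627252025/57121 ≈ 10981.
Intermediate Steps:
Z(s, D) = 21 + 7*(8 + s)/(2*D) (Z(s, D) = 21 + 7*((s + 8)/(D + D)) = 21 + 7*((8 + s)/((2*D))) = 21 + 7*((8 + s)*(1/(2*D))) = 21 + 7*((8 + s)/(2*D)) = 21 + 7*(8 + s)/(2*D))
((-77 - 11)/(-69 + Z(6, 6)) - 107)² = ((-77 - 11)/(-69 + (7/2)*(8 + 6 + 6*6)/6) - 107)² = (-88/(-69 + (7/2)*(⅙)*(8 + 6 + 36)) - 107)² = (-88/(-69 + (7/2)*(⅙)*50) - 107)² = (-88/(-69 + 175/6) - 107)² = (-88/(-239/6) - 107)² = (-88*(-6/239) - 107)² = (528/239 - 107)² = (-25045/239)² = 627252025/57121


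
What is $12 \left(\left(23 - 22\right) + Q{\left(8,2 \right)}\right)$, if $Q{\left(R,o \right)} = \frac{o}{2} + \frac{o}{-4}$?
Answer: $18$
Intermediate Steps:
$Q{\left(R,o \right)} = \frac{o}{4}$ ($Q{\left(R,o \right)} = o \frac{1}{2} + o \left(- \frac{1}{4}\right) = \frac{o}{2} - \frac{o}{4} = \frac{o}{4}$)
$12 \left(\left(23 - 22\right) + Q{\left(8,2 \right)}\right) = 12 \left(\left(23 - 22\right) + \frac{1}{4} \cdot 2\right) = 12 \left(\left(23 - 22\right) + \frac{1}{2}\right) = 12 \left(1 + \frac{1}{2}\right) = 12 \cdot \frac{3}{2} = 18$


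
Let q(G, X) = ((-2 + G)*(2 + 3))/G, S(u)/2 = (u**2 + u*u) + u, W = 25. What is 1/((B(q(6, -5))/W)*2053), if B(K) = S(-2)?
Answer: 25/24636 ≈ 0.0010148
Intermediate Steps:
S(u) = 2*u + 4*u**2 (S(u) = 2*((u**2 + u*u) + u) = 2*((u**2 + u**2) + u) = 2*(2*u**2 + u) = 2*(u + 2*u**2) = 2*u + 4*u**2)
q(G, X) = (-10 + 5*G)/G (q(G, X) = ((-2 + G)*5)/G = (-10 + 5*G)/G)
B(K) = 12 (B(K) = 2*(-2)*(1 + 2*(-2)) = 2*(-2)*(1 - 4) = 2*(-2)*(-3) = 12)
1/((B(q(6, -5))/W)*2053) = 1/((12/25)*2053) = 1/(24636/25) = 25/24636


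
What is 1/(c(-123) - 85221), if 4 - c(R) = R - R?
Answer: -1/85217 ≈ -1.1735e-5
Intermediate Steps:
c(R) = 4 (c(R) = 4 - (R - R) = 4 - 1*0 = 4 + 0 = 4)
1/(c(-123) - 85221) = 1/(4 - 85221) = 1/(-85217) = -1/85217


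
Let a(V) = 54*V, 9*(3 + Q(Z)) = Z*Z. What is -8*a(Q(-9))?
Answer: -2592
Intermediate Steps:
Q(Z) = -3 + Z²/9 (Q(Z) = -3 + (Z*Z)/9 = -3 + Z²/9)
-8*a(Q(-9)) = -432*(-3 + (⅑)*(-9)²) = -432*(-3 + (⅑)*81) = -432*(-3 + 9) = -432*6 = -8*324 = -2592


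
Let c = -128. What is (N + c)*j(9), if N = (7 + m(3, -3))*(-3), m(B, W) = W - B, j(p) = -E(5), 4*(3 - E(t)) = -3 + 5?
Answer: 655/2 ≈ 327.50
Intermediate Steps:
E(t) = 5/2 (E(t) = 3 - (-3 + 5)/4 = 3 - ¼*2 = 3 - ½ = 5/2)
j(p) = -5/2 (j(p) = -1*5/2 = -5/2)
N = -3 (N = (7 + (-3 - 1*3))*(-3) = (7 + (-3 - 3))*(-3) = (7 - 6)*(-3) = 1*(-3) = -3)
(N + c)*j(9) = (-3 - 128)*(-5/2) = -131*(-5/2) = 655/2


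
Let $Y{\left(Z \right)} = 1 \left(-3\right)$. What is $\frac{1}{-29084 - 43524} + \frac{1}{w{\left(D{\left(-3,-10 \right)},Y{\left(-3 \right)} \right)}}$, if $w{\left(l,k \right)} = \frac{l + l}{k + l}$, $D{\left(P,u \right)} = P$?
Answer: $\frac{72607}{72608} \approx 0.99999$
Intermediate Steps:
$Y{\left(Z \right)} = -3$
$w{\left(l,k \right)} = \frac{2 l}{k + l}$
$\frac{1}{-29084 - 43524} + \frac{1}{w{\left(D{\left(-3,-10 \right)},Y{\left(-3 \right)} \right)}} = \frac{1}{-29084 - 43524} + \frac{1}{2 \left(-3\right) \frac{1}{-3 - 3}} = \frac{1}{-72608} + \frac{1}{2 \left(-3\right) \frac{1}{-6}} = - \frac{1}{72608} + \frac{1}{2 \left(-3\right) \left(- \frac{1}{6}\right)} = - \frac{1}{72608} + 1^{-1} = - \frac{1}{72608} + 1 = \frac{72607}{72608}$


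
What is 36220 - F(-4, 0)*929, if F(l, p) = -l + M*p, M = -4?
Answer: 32504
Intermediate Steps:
F(l, p) = -l - 4*p
36220 - F(-4, 0)*929 = 36220 - (-1*(-4) - 4*0)*929 = 36220 - (4 + 0)*929 = 36220 - 4*929 = 36220 - 1*3716 = 36220 - 3716 = 32504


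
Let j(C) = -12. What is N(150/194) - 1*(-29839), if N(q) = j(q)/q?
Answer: 745587/25 ≈ 29823.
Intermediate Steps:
N(q) = -12/q
N(150/194) - 1*(-29839) = -12/(150/194) - 1*(-29839) = -12/(150*(1/194)) + 29839 = -12/75/97 + 29839 = -12*97/75 + 29839 = -388/25 + 29839 = 745587/25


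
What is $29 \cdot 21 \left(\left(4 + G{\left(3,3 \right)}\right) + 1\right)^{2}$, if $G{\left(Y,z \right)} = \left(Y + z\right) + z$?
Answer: $119364$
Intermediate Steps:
$G{\left(Y,z \right)} = Y + 2 z$
$29 \cdot 21 \left(\left(4 + G{\left(3,3 \right)}\right) + 1\right)^{2} = 29 \cdot 21 \left(\left(4 + \left(3 + 2 \cdot 3\right)\right) + 1\right)^{2} = 609 \left(\left(4 + \left(3 + 6\right)\right) + 1\right)^{2} = 609 \left(\left(4 + 9\right) + 1\right)^{2} = 609 \left(13 + 1\right)^{2} = 609 \cdot 14^{2} = 609 \cdot 196 = 119364$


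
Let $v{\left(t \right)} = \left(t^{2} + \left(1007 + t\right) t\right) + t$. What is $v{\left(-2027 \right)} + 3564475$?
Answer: $9738717$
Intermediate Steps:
$v{\left(t \right)} = t + t^{2} + t \left(1007 + t\right)$ ($v{\left(t \right)} = \left(t^{2} + t \left(1007 + t\right)\right) + t = t + t^{2} + t \left(1007 + t\right)$)
$v{\left(-2027 \right)} + 3564475 = 2 \left(-2027\right) \left(504 - 2027\right) + 3564475 = 2 \left(-2027\right) \left(-1523\right) + 3564475 = 6174242 + 3564475 = 9738717$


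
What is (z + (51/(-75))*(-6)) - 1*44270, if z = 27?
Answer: -1105973/25 ≈ -44239.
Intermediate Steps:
(z + (51/(-75))*(-6)) - 1*44270 = (27 + (51/(-75))*(-6)) - 1*44270 = (27 + (51*(-1/75))*(-6)) - 44270 = (27 - 17/25*(-6)) - 44270 = (27 + 102/25) - 44270 = 777/25 - 44270 = -1105973/25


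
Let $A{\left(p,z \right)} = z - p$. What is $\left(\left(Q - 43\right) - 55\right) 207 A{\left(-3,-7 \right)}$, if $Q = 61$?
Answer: $30636$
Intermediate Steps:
$\left(\left(Q - 43\right) - 55\right) 207 A{\left(-3,-7 \right)} = \left(\left(61 - 43\right) - 55\right) 207 \left(-7 - -3\right) = \left(18 - 55\right) 207 \left(-7 + 3\right) = \left(-37\right) 207 \left(-4\right) = \left(-7659\right) \left(-4\right) = 30636$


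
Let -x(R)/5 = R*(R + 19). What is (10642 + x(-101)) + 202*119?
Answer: -6730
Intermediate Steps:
x(R) = -5*R*(19 + R) (x(R) = -5*R*(R + 19) = -5*R*(19 + R))
(10642 + x(-101)) + 202*119 = (10642 - 5*(-101)*(19 - 101)) + 202*119 = (10642 - 5*(-101)*(-82)) + 24038 = (10642 - 41410) + 24038 = -30768 + 24038 = -6730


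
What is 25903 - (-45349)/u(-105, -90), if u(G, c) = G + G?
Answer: 5394281/210 ≈ 25687.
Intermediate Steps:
u(G, c) = 2*G
25903 - (-45349)/u(-105, -90) = 25903 - (-45349)/(2*(-105)) = 25903 - (-45349)/(-210) = 25903 - (-45349)*(-1)/210 = 25903 - 1*45349/210 = 25903 - 45349/210 = 5394281/210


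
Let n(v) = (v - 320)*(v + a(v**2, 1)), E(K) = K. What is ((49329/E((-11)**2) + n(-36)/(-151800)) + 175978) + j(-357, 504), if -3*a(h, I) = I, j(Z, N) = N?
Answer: 221527681139/1252350 ≈ 1.7689e+5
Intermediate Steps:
a(h, I) = -I/3
n(v) = (-320 + v)*(-1/3 + v) (n(v) = (v - 320)*(v - 1/3*1) = (-320 + v)*(v - 1/3) = (-320 + v)*(-1/3 + v))
((49329/E((-11)**2) + n(-36)/(-151800)) + 175978) + j(-357, 504) = ((49329/((-11)**2) + (320/3 + (-36)**2 - 961/3*(-36))/(-151800)) + 175978) + 504 = ((49329/121 + (320/3 + 1296 + 11532)*(-1/151800)) + 175978) + 504 = ((49329*(1/121) + (38804/3)*(-1/151800)) + 175978) + 504 = ((49329/121 - 9701/113850) + 175978) + 504 = (510448439/1252350 + 175978) + 504 = 220896496739/1252350 + 504 = 221527681139/1252350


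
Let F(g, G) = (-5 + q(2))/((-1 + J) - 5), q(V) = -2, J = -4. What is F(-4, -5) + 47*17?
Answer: 7997/10 ≈ 799.70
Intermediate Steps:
F(g, G) = 7/10 (F(g, G) = (-5 - 2)/((-1 - 4) - 5) = -7/(-5 - 5) = -7/(-10) = -7*(-1/10) = 7/10)
F(-4, -5) + 47*17 = 7/10 + 47*17 = 7/10 + 799 = 7997/10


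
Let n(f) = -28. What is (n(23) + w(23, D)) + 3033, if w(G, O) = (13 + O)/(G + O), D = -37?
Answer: 21047/7 ≈ 3006.7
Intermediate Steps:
w(G, O) = (13 + O)/(G + O)
(n(23) + w(23, D)) + 3033 = (-28 + (13 - 37)/(23 - 37)) + 3033 = (-28 - 24/(-14)) + 3033 = (-28 - 1/14*(-24)) + 3033 = (-28 + 12/7) + 3033 = -184/7 + 3033 = 21047/7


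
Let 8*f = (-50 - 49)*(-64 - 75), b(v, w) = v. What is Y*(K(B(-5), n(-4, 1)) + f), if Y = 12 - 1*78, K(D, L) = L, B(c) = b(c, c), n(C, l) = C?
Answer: -453057/4 ≈ -1.1326e+5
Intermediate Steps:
B(c) = c
Y = -66 (Y = 12 - 78 = -66)
f = 13761/8 (f = ((-50 - 49)*(-64 - 75))/8 = (-99*(-139))/8 = (⅛)*13761 = 13761/8 ≈ 1720.1)
Y*(K(B(-5), n(-4, 1)) + f) = -66*(-4 + 13761/8) = -66*13729/8 = -453057/4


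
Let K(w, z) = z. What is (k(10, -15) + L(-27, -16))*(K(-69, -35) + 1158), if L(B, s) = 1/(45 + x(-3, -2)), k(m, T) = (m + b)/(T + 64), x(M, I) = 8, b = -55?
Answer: -2623328/2597 ≈ -1010.1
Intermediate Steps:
k(m, T) = (-55 + m)/(64 + T) (k(m, T) = (m - 55)/(T + 64) = (-55 + m)/(64 + T))
L(B, s) = 1/53 (L(B, s) = 1/(45 + 8) = 1/53)
(k(10, -15) + L(-27, -16))*(K(-69, -35) + 1158) = ((-55 + 10)/(64 - 15) + 1/53)*(-35 + 1158) = (-45/49 + 1/53)*1123 = -2336/2597*1123 = -2623328/2597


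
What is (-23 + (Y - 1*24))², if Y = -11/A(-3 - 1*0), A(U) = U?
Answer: 16900/9 ≈ 1877.8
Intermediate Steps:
Y = 11/3 (Y = -11/(-3 - 1*0) = -11/(-3 + 0) = -11/(-3) = -11*(-⅓) = 11/3 ≈ 3.6667)
(-23 + (Y - 1*24))² = (-23 + (11/3 - 1*24))² = (-23 + (11/3 - 24))² = (-23 - 61/3)² = (-130/3)² = 16900/9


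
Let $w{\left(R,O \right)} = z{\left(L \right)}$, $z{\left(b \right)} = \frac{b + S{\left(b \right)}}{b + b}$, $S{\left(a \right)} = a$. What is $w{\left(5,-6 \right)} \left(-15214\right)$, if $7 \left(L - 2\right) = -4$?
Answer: $-15214$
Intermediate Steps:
$L = \frac{10}{7}$ ($L = 2 + \frac{1}{7} \left(-4\right) = 2 - \frac{4}{7} = \frac{10}{7} \approx 1.4286$)
$z{\left(b \right)} = 1$ ($z{\left(b \right)} = \frac{b + b}{b + b} = \frac{2 b}{2 b} = 2 b \frac{1}{2 b} = 1$)
$w{\left(R,O \right)} = 1$
$w{\left(5,-6 \right)} \left(-15214\right) = 1 \left(-15214\right) = -15214$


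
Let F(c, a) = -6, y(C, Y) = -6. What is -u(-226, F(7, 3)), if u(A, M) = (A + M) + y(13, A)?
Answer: 238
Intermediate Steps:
u(A, M) = -6 + A + M (u(A, M) = (A + M) - 6 = -6 + A + M)
-u(-226, F(7, 3)) = -(-6 - 226 - 6) = -1*(-238) = 238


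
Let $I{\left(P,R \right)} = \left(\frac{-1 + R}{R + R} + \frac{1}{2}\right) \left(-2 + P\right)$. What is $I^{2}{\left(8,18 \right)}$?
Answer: $\frac{1225}{36} \approx 34.028$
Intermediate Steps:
$I{\left(P,R \right)} = \left(\frac{1}{2} + \frac{-1 + R}{2 R}\right) \left(-2 + P\right)$ ($I{\left(P,R \right)} = \left(\frac{-1 + R}{2 R} + \frac{1}{2}\right) \left(-2 + P\right) = \left(\frac{1}{2} + \frac{-1 + R}{2 R}\right) \left(-2 + P\right)$)
$I^{2}{\left(8,18 \right)} = \left(\frac{1 - 4 + 18 \left(-2 + 8\right)}{18}\right)^{2} = \left(\frac{1 - 4 + 18 \cdot 6}{18}\right)^{2} = \left(\frac{1 - 4 + 108}{18}\right)^{2} = \left(\frac{1}{18} \cdot 105\right)^{2} = \left(\frac{35}{6}\right)^{2} = \frac{1225}{36}$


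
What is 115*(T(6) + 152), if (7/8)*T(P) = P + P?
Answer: 133400/7 ≈ 19057.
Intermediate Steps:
T(P) = 16*P/7 (T(P) = 8*(P + P)/7 = 8*(2*P)/7 = 16*P/7)
115*(T(6) + 152) = 115*((16/7)*6 + 152) = 115*(96/7 + 152) = 115*(1160/7) = 133400/7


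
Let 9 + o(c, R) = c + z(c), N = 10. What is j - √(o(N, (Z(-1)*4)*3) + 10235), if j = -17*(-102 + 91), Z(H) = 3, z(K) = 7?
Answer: 187 - √10243 ≈ 85.792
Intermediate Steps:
o(c, R) = -2 + c (o(c, R) = -9 + (c + 7) = -9 + (7 + c) = -2 + c)
j = 187 (j = -17*(-11) = 187)
j - √(o(N, (Z(-1)*4)*3) + 10235) = 187 - √((-2 + 10) + 10235) = 187 - √(8 + 10235) = 187 - √10243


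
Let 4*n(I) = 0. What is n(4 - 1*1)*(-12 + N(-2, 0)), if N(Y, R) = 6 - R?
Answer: 0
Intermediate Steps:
n(I) = 0 (n(I) = (¼)*0 = 0)
n(4 - 1*1)*(-12 + N(-2, 0)) = 0*(-12 + (6 - 1*0)) = 0*(-12 + (6 + 0)) = 0*(-12 + 6) = 0*(-6) = 0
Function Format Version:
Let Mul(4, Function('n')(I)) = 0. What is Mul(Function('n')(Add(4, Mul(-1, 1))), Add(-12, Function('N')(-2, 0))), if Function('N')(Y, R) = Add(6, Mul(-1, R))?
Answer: 0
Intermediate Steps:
Function('n')(I) = 0 (Function('n')(I) = Mul(Rational(1, 4), 0) = 0)
Mul(Function('n')(Add(4, Mul(-1, 1))), Add(-12, Function('N')(-2, 0))) = Mul(0, Add(-12, Add(6, Mul(-1, 0)))) = Mul(0, Add(-12, Add(6, 0))) = Mul(0, Add(-12, 6)) = Mul(0, -6) = 0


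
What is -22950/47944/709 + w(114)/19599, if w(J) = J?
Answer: 570887449/111035834884 ≈ 0.0051415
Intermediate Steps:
-22950/47944/709 + w(114)/19599 = -22950/47944/709 + 114/19599 = -22950*1/47944*(1/709) + 114*(1/19599) = -11475/23972*1/709 + 38/6533 = -11475/16996148 + 38/6533 = 570887449/111035834884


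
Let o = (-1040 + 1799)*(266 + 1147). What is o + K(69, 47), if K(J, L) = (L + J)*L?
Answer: 1077919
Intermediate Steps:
K(J, L) = L*(J + L) (K(J, L) = (J + L)*L = L*(J + L))
o = 1072467 (o = 759*1413 = 1072467)
o + K(69, 47) = 1072467 + 47*(69 + 47) = 1072467 + 47*116 = 1072467 + 5452 = 1077919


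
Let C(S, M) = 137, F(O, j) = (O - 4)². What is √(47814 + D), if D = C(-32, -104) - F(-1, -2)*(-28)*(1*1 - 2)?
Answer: √47251 ≈ 217.37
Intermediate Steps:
F(O, j) = (-4 + O)²
D = -563 (D = 137 - (-4 - 1)²*(-28)*(1*1 - 2) = 137 - (-5)²*(-28)*(1 - 2) = 137 - 25*(-28)*(-1) = 137 - (-700)*(-1) = 137 - 1*700 = 137 - 700 = -563)
√(47814 + D) = √(47814 - 563) = √47251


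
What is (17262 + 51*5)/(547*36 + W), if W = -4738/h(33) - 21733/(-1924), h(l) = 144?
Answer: 606648744/681225049 ≈ 0.89053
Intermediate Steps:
W = -748295/34632 (W = -4738/144 - 21733/(-1924) = -4738*1/144 - 21733*(-1/1924) = -2369/72 + 21733/1924 = -748295/34632 ≈ -21.607)
(17262 + 51*5)/(547*36 + W) = (17262 + 51*5)/(547*36 - 748295/34632) = (17262 + 255)/(19692 - 748295/34632) = 17517/(681225049/34632) = 17517*(34632/681225049) = 606648744/681225049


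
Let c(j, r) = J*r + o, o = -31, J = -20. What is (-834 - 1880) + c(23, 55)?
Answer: -3845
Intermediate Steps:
c(j, r) = -31 - 20*r (c(j, r) = -20*r - 31 = -31 - 20*r)
(-834 - 1880) + c(23, 55) = (-834 - 1880) + (-31 - 20*55) = -2714 + (-31 - 1100) = -2714 - 1131 = -3845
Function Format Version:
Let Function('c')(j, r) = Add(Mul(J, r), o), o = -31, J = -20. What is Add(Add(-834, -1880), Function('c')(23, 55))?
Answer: -3845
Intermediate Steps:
Function('c')(j, r) = Add(-31, Mul(-20, r)) (Function('c')(j, r) = Add(Mul(-20, r), -31) = Add(-31, Mul(-20, r)))
Add(Add(-834, -1880), Function('c')(23, 55)) = Add(Add(-834, -1880), Add(-31, Mul(-20, 55))) = Add(-2714, Add(-31, -1100)) = Add(-2714, -1131) = -3845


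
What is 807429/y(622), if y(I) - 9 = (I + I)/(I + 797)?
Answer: 1145741751/14015 ≈ 81751.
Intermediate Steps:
y(I) = 9 + 2*I/(797 + I) (y(I) = 9 + (I + I)/(I + 797) = 9 + (2*I)/(797 + I) = 9 + 2*I/(797 + I))
807429/y(622) = 807429/(((7173 + 11*622)/(797 + 622))) = 807429/(((7173 + 6842)/1419)) = 807429/(((1/1419)*14015)) = 807429/(14015/1419) = 807429*(1419/14015) = 1145741751/14015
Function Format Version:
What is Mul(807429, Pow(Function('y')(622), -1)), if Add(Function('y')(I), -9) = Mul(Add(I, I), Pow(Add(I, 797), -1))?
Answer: Rational(1145741751, 14015) ≈ 81751.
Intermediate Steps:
Function('y')(I) = Add(9, Mul(2, I, Pow(Add(797, I), -1))) (Function('y')(I) = Add(9, Mul(Add(I, I), Pow(Add(I, 797), -1))) = Add(9, Mul(Mul(2, I), Pow(Add(797, I), -1))) = Add(9, Mul(2, I, Pow(Add(797, I), -1))))
Mul(807429, Pow(Function('y')(622), -1)) = Mul(807429, Pow(Mul(Pow(Add(797, 622), -1), Add(7173, Mul(11, 622))), -1)) = Mul(807429, Pow(Mul(Pow(1419, -1), Add(7173, 6842)), -1)) = Mul(807429, Pow(Mul(Rational(1, 1419), 14015), -1)) = Mul(807429, Pow(Rational(14015, 1419), -1)) = Mul(807429, Rational(1419, 14015)) = Rational(1145741751, 14015)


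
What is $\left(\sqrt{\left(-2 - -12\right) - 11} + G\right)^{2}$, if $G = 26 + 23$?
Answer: $\left(49 + i\right)^{2} \approx 2400.0 + 98.0 i$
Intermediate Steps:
$G = 49$
$\left(\sqrt{\left(-2 - -12\right) - 11} + G\right)^{2} = \left(\sqrt{\left(-2 - -12\right) - 11} + 49\right)^{2} = \left(\sqrt{\left(-2 + 12\right) - 11} + 49\right)^{2} = \left(\sqrt{10 - 11} + 49\right)^{2} = \left(\sqrt{-1} + 49\right)^{2} = \left(i + 49\right)^{2} = \left(49 + i\right)^{2}$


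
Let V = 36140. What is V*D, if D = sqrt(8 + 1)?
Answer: 108420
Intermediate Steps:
D = 3 (D = sqrt(9) = 3)
V*D = 36140*3 = 108420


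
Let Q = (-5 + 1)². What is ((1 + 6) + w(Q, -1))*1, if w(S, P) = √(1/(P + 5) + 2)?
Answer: 17/2 ≈ 8.5000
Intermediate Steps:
Q = 16 (Q = (-4)² = 16)
w(S, P) = √(2 + 1/(5 + P)) (w(S, P) = √(1/(5 + P) + 2) = √(2 + 1/(5 + P)))
((1 + 6) + w(Q, -1))*1 = ((1 + 6) + √((11 + 2*(-1))/(5 - 1)))*1 = (7 + √((11 - 2)/4))*1 = (7 + √((¼)*9))*1 = (7 + √(9/4))*1 = (7 + 3/2)*1 = (17/2)*1 = 17/2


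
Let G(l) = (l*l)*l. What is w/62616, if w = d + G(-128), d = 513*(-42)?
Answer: -1059349/31308 ≈ -33.836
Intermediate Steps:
G(l) = l³ (G(l) = l²*l = l³)
d = -21546
w = -2118698 (w = -21546 + (-128)³ = -21546 - 2097152 = -2118698)
w/62616 = -2118698/62616 = -2118698*1/62616 = -1059349/31308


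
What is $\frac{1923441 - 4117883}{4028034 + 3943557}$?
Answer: $- \frac{2194442}{7971591} \approx -0.27528$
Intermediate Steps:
$\frac{1923441 - 4117883}{4028034 + 3943557} = - \frac{2194442}{7971591}$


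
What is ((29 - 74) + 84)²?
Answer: 1521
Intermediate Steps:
((29 - 74) + 84)² = (-45 + 84)² = 39² = 1521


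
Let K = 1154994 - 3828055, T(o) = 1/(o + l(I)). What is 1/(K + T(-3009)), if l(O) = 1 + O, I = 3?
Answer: -3005/8032548306 ≈ -3.7410e-7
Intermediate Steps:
T(o) = 1/(4 + o) (T(o) = 1/(o + (1 + 3)) = 1/(o + 4) = 1/(4 + o))
K = -2673061
1/(K + T(-3009)) = 1/(-2673061 + 1/(4 - 3009)) = 1/(-2673061 + 1/(-3005)) = 1/(-2673061 - 1/3005) = 1/(-8032548306/3005) = -3005/8032548306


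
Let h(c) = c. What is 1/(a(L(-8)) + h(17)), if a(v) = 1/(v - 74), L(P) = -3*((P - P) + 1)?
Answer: 77/1308 ≈ 0.058869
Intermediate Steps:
L(P) = -3 (L(P) = -3*(0 + 1) = -3*1 = -3)
a(v) = 1/(-74 + v)
1/(a(L(-8)) + h(17)) = 1/(1/(-74 - 3) + 17) = 1/(1/(-77) + 17) = 1/(-1/77 + 17) = 1/(1308/77) = 77/1308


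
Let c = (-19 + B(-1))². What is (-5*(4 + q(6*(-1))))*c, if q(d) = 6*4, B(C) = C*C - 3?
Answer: -61740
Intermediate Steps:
B(C) = -3 + C² (B(C) = C² - 3 = -3 + C²)
q(d) = 24
c = 441 (c = (-19 + (-3 + (-1)²))² = (-19 + (-3 + 1))² = (-19 - 2)² = (-21)² = 441)
(-5*(4 + q(6*(-1))))*c = -5*(4 + 24)*441 = -5*28*441 = -140*441 = -61740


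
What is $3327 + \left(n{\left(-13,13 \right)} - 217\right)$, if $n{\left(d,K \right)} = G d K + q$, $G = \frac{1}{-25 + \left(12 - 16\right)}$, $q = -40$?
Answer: $\frac{89199}{29} \approx 3075.8$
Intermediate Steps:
$G = - \frac{1}{29}$ ($G = \frac{1}{-25 - 4} = \frac{1}{-29} = - \frac{1}{29} \approx -0.034483$)
$n{\left(d,K \right)} = -40 - \frac{K d}{29}$ ($n{\left(d,K \right)} = - \frac{d}{29} K - 40 = - \frac{K d}{29} - 40 = -40 - \frac{K d}{29}$)
$3327 + \left(n{\left(-13,13 \right)} - 217\right) = 3327 - \left(257 - \frac{169}{29}\right) = 3327 + \left(\left(-40 + \frac{169}{29}\right) - 217\right) = 3327 - \frac{7284}{29} = \frac{89199}{29}$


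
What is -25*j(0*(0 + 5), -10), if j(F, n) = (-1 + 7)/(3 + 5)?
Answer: -75/4 ≈ -18.750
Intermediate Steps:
j(F, n) = ¾ (j(F, n) = 6/8 = 6*(⅛) = ¾)
-25*j(0*(0 + 5), -10) = -25*¾ = -75/4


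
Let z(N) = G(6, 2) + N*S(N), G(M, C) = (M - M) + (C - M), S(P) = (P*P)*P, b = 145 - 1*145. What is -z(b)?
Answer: 4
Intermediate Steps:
b = 0 (b = 145 - 145 = 0)
S(P) = P³ (S(P) = P²*P = P³)
G(M, C) = C - M (G(M, C) = 0 + (C - M) = C - M)
z(N) = -4 + N⁴ (z(N) = (2 - 1*6) + N*N³ = (2 - 6) + N⁴ = -4 + N⁴)
-z(b) = -(-4 + 0⁴) = -(-4 + 0) = -1*(-4) = 4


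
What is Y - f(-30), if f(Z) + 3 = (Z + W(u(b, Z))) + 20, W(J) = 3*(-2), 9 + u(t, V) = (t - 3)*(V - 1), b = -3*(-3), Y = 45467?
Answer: 45486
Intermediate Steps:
b = 9
u(t, V) = -9 + (-1 + V)*(-3 + t) (u(t, V) = -9 + (t - 3)*(V - 1) = -9 + (-3 + t)*(-1 + V) = -9 + (-1 + V)*(-3 + t))
W(J) = -6
f(Z) = 11 + Z (f(Z) = -3 + ((Z - 6) + 20) = -3 + ((-6 + Z) + 20) = -3 + (14 + Z) = 11 + Z)
Y - f(-30) = 45467 - (11 - 30) = 45467 - 1*(-19) = 45467 + 19 = 45486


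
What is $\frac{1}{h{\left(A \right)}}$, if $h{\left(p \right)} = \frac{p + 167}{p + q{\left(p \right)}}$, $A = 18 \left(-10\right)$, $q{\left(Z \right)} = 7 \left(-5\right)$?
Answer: $\frac{215}{13} \approx 16.538$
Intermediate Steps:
$q{\left(Z \right)} = -35$
$A = -180$
$h{\left(p \right)} = \frac{167 + p}{-35 + p}$ ($h{\left(p \right)} = \frac{p + 167}{p - 35} = \frac{167 + p}{-35 + p}$)
$\frac{1}{h{\left(A \right)}} = \frac{1}{\frac{1}{-35 - 180} \left(167 - 180\right)} = \frac{1}{\frac{1}{-215} \left(-13\right)} = \frac{1}{\left(- \frac{1}{215}\right) \left(-13\right)} = \frac{1}{\frac{13}{215}} = \frac{215}{13}$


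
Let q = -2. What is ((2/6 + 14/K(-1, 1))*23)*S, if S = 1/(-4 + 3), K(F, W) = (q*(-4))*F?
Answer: 391/12 ≈ 32.583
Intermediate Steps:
K(F, W) = 8*F (K(F, W) = (-2*(-4))*F = 8*F)
S = -1 (S = 1/(-1) = -1)
((2/6 + 14/K(-1, 1))*23)*S = ((2/6 + 14/((8*(-1))))*23)*(-1) = ((2*(⅙) + 14/(-8))*23)*(-1) = ((⅓ + 14*(-⅛))*23)*(-1) = ((⅓ - 7/4)*23)*(-1) = -17/12*23*(-1) = -391/12*(-1) = 391/12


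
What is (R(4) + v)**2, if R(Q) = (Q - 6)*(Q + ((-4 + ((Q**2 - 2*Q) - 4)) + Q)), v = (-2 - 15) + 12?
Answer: 441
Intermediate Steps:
v = -5 (v = -17 + 12 = -5)
R(Q) = (-8 + Q**2)*(-6 + Q) (R(Q) = (-6 + Q)*(Q + ((-4 + (-4 + Q**2 - 2*Q)) + Q)) = (-6 + Q)*(Q + ((-8 + Q**2 - 2*Q) + Q)) = (-6 + Q)*(Q + (-8 + Q**2 - Q)) = (-6 + Q)*(-8 + Q**2) = (-8 + Q**2)*(-6 + Q))
(R(4) + v)**2 = ((48 + 4**3 - 8*4 - 6*4**2) - 5)**2 = ((48 + 64 - 32 - 6*16) - 5)**2 = ((48 + 64 - 32 - 96) - 5)**2 = (-16 - 5)**2 = (-21)**2 = 441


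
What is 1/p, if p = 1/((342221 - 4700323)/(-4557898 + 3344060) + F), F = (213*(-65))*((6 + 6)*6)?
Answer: -604998956909/606919 ≈ -9.9684e+5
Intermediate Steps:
F = -996840 (F = -166140*6 = -13845*72 = -996840)
p = -606919/604998956909 (p = 1/((342221 - 4700323)/(-4557898 + 3344060) - 996840) = 1/(-4358102/(-1213838) - 996840) = 1/(-4358102*(-1/1213838) - 996840) = 1/(2179051/606919 - 996840) = 1/(-604998956909/606919) = -606919/604998956909 ≈ -1.0032e-6)
1/p = 1/(-606919/604998956909) = -604998956909/606919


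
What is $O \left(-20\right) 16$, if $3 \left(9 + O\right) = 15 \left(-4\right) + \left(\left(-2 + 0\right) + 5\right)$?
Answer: $8960$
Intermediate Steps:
$O = -28$ ($O = -9 + \frac{15 \left(-4\right) + \left(\left(-2 + 0\right) + 5\right)}{3} = -9 + \frac{-60 + \left(-2 + 5\right)}{3} = -9 + \frac{-60 + 3}{3} = -9 + \frac{1}{3} \left(-57\right) = -9 - 19 = -28$)
$O \left(-20\right) 16 = \left(-28\right) \left(-20\right) 16 = 560 \cdot 16 = 8960$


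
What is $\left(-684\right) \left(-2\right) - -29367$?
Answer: $30735$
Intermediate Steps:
$\left(-684\right) \left(-2\right) - -29367 = 1368 + 29367 = 30735$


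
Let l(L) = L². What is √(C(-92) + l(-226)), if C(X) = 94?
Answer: √51170 ≈ 226.21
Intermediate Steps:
√(C(-92) + l(-226)) = √(94 + (-226)²) = √(94 + 51076) = √51170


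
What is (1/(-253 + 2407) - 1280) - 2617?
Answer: -8394137/2154 ≈ -3897.0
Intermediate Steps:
(1/(-253 + 2407) - 1280) - 2617 = (1/2154 - 1280) - 2617 = -2757119/2154 - 2617 = -8394137/2154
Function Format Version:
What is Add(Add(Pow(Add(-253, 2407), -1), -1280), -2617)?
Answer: Rational(-8394137, 2154) ≈ -3897.0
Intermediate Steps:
Add(Add(Pow(Add(-253, 2407), -1), -1280), -2617) = Add(Add(Pow(2154, -1), -1280), -2617) = Add(Add(Rational(1, 2154), -1280), -2617) = Add(Rational(-2757119, 2154), -2617) = Rational(-8394137, 2154)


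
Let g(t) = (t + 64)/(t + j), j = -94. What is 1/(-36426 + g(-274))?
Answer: -184/6702279 ≈ -2.7453e-5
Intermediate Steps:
g(t) = (64 + t)/(-94 + t) (g(t) = (t + 64)/(t - 94) = (64 + t)/(-94 + t))
1/(-36426 + g(-274)) = 1/(-36426 + (64 - 274)/(-94 - 274)) = 1/(-36426 - 210/(-368)) = 1/(-36426 - 1/368*(-210)) = 1/(-36426 + 105/184) = 1/(-6702279/184) = -184/6702279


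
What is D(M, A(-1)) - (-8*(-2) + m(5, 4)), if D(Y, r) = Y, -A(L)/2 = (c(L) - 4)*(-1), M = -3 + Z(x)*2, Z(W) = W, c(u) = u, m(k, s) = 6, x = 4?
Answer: -17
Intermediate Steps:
M = 5 (M = -3 + 4*2 = -3 + 8 = 5)
A(L) = -8 + 2*L (A(L) = -2*(L - 4)*(-1) = -2*(-4 + L)*(-1) = -2*(4 - L) = -8 + 2*L)
D(M, A(-1)) - (-8*(-2) + m(5, 4)) = 5 - (-8*(-2) + 6) = 5 - (16 + 6) = 5 - 1*22 = 5 - 22 = -17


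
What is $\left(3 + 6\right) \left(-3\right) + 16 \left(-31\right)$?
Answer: $-523$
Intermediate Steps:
$\left(3 + 6\right) \left(-3\right) + 16 \left(-31\right) = 9 \left(-3\right) - 496 = -27 - 496 = -523$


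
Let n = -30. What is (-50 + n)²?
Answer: 6400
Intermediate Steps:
(-50 + n)² = (-50 - 30)² = (-80)² = 6400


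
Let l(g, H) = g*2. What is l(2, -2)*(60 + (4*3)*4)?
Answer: 432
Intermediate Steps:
l(g, H) = 2*g
l(2, -2)*(60 + (4*3)*4) = (2*2)*(60 + (4*3)*4) = 4*(60 + 12*4) = 4*(60 + 48) = 4*108 = 432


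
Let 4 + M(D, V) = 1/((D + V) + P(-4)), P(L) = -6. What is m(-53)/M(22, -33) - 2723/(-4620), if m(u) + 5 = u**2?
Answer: -3492671/5060 ≈ -690.25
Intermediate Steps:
M(D, V) = -4 + 1/(-6 + D + V) (M(D, V) = -4 + 1/((D + V) - 6) = -4 + 1/(-6 + D + V))
m(u) = -5 + u**2
m(-53)/M(22, -33) - 2723/(-4620) = (-5 + (-53)**2)/(((25 - 4*22 - 4*(-33))/(-6 + 22 - 33))) - 2723/(-4620) = (-5 + 2809)/(((25 - 88 + 132)/(-17))) - 2723*(-1/4620) = 2804/((-1/17*69)) + 389/660 = 2804/(-69/17) + 389/660 = 2804*(-17/69) + 389/660 = -47668/69 + 389/660 = -3492671/5060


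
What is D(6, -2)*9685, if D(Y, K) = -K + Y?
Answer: 77480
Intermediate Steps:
D(Y, K) = Y - K
D(6, -2)*9685 = (6 - 1*(-2))*9685 = (6 + 2)*9685 = 8*9685 = 77480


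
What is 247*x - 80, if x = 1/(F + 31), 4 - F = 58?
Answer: -2087/23 ≈ -90.739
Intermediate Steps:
F = -54 (F = 4 - 1*58 = 4 - 58 = -54)
x = -1/23 (x = 1/(-54 + 31) = 1/(-23) = -1/23 ≈ -0.043478)
247*x - 80 = 247*(-1/23) - 80 = -247/23 - 80 = -2087/23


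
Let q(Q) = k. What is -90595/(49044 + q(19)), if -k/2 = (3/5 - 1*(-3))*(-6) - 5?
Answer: -452975/245486 ≈ -1.8452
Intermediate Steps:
k = 266/5 (k = -2*((3/5 - 1*(-3))*(-6) - 5) = -2*((3*(⅕) + 3)*(-6) - 5) = -2*((⅗ + 3)*(-6) - 5) = -2*((18/5)*(-6) - 5) = -2*(-108/5 - 5) = -2*(-133/5) = 266/5 ≈ 53.200)
q(Q) = 266/5
-90595/(49044 + q(19)) = -90595/(49044 + 266/5) = -90595/245486/5 = -90595*5/245486 = -452975/245486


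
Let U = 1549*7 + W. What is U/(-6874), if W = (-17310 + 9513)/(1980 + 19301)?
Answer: -115371043/73142797 ≈ -1.5773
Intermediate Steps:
W = -7797/21281 ≈ -0.36638
U = 230742086/21281 (U = 1549*7 - 7797/21281 = 10843 - 7797/21281 = 230742086/21281 ≈ 10843.)
U/(-6874) = (230742086/21281)/(-6874) = (230742086/21281)*(-1/6874) = -115371043/73142797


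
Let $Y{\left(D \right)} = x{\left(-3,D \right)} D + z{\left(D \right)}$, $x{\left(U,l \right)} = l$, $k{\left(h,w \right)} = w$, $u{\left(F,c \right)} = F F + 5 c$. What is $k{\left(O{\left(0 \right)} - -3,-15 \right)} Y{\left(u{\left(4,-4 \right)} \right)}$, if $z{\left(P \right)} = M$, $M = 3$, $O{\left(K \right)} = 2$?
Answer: $-285$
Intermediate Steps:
$u{\left(F,c \right)} = F^{2} + 5 c$
$z{\left(P \right)} = 3$
$Y{\left(D \right)} = 3 + D^{2}$ ($Y{\left(D \right)} = D D + 3 = D^{2} + 3 = 3 + D^{2}$)
$k{\left(O{\left(0 \right)} - -3,-15 \right)} Y{\left(u{\left(4,-4 \right)} \right)} = - 15 \left(3 + \left(4^{2} + 5 \left(-4\right)\right)^{2}\right) = - 15 \left(3 + \left(16 - 20\right)^{2}\right) = - 15 \left(3 + \left(-4\right)^{2}\right) = - 15 \left(3 + 16\right) = \left(-15\right) 19 = -285$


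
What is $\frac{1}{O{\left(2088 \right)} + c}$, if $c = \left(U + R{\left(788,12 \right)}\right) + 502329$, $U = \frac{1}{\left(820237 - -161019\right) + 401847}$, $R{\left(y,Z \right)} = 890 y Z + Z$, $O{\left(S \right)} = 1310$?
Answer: $\frac{1383103}{12336574760574} \approx 1.1211 \cdot 10^{-7}$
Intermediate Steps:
$R{\left(y,Z \right)} = Z + 890 Z y$ ($R{\left(y,Z \right)} = 890 Z y + Z = Z + 890 Z y$)
$U = \frac{1}{1383103}$ ($U = \frac{1}{\left(820237 + 161019\right) + 401847} = \frac{1}{981256 + 401847} = \frac{1}{1383103} \approx 7.2301 \cdot 10^{-7}$)
$c = \frac{12334762895644}{1383103}$ ($c = \left(\frac{1}{1383103} + 12 \left(1 + 890 \cdot 788\right)\right) + 502329 = \left(\frac{1}{1383103} + 12 \left(1 + 701320\right)\right) + 502329 = \left(\frac{1}{1383103} + 12 \cdot 701321\right) + 502329 = \left(\frac{1}{1383103} + 8415852\right) + 502329 = \frac{11639990148757}{1383103} + 502329 = \frac{12334762895644}{1383103} \approx 8.9182 \cdot 10^{6}$)
$\frac{1}{O{\left(2088 \right)} + c} = \frac{1}{1310 + \frac{12334762895644}{1383103}} = \frac{1}{\frac{12336574760574}{1383103}} = \frac{1383103}{12336574760574}$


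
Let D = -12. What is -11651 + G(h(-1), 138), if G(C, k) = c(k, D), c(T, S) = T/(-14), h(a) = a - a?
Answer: -81626/7 ≈ -11661.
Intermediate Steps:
h(a) = 0
c(T, S) = -T/14 (c(T, S) = T*(-1/14) = -T/14)
G(C, k) = -k/14
-11651 + G(h(-1), 138) = -11651 - 1/14*138 = -11651 - 69/7 = -81626/7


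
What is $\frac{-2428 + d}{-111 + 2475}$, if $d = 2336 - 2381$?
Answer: $- \frac{2473}{2364} \approx -1.0461$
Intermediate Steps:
$d = -45$ ($d = 2336 - 2381 = -45$)
$\frac{-2428 + d}{-111 + 2475} = \frac{-2428 - 45}{-111 + 2475} = - \frac{2473}{2364}$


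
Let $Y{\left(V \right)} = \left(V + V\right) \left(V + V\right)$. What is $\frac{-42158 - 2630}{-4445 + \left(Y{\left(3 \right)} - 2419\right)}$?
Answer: $\frac{11197}{1707} \approx 6.5595$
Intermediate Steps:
$Y{\left(V \right)} = 4 V^{2}$ ($Y{\left(V \right)} = 2 V 2 V = 4 V^{2}$)
$\frac{-42158 - 2630}{-4445 + \left(Y{\left(3 \right)} - 2419\right)} = \frac{-42158 - 2630}{-4445 + \left(4 \cdot 3^{2} - 2419\right)} = - \frac{44788}{-4445 + \left(4 \cdot 9 - 2419\right)} = - \frac{44788}{-4445 + \left(36 - 2419\right)} = - \frac{44788}{-4445 - 2383} = - \frac{44788}{-6828} = \left(-44788\right) \left(- \frac{1}{6828}\right) = \frac{11197}{1707}$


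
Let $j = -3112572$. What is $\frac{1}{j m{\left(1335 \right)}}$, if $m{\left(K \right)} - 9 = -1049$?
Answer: $\frac{1}{3237074880} \approx 3.0892 \cdot 10^{-10}$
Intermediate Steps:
$m{\left(K \right)} = -1040$ ($m{\left(K \right)} = 9 - 1049 = -1040$)
$\frac{1}{j m{\left(1335 \right)}} = \frac{1}{\left(-3112572\right) \left(-1040\right)} = \left(- \frac{1}{3112572}\right) \left(- \frac{1}{1040}\right) = \frac{1}{3237074880}$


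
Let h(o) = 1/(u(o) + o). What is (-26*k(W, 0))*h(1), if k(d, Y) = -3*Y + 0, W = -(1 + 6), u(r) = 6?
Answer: 0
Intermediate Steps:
W = -7 (W = -1*7 = -7)
h(o) = 1/(6 + o)
k(d, Y) = -3*Y
(-26*k(W, 0))*h(1) = (-(-78)*0)/(6 + 1) = -26*0/7 = 0*(1/7) = 0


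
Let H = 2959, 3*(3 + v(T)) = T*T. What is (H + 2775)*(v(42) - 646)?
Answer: -349774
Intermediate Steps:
v(T) = -3 + T²/3 (v(T) = -3 + (T*T)/3 = -3 + T²/3)
(H + 2775)*(v(42) - 646) = (2959 + 2775)*((-3 + (⅓)*42²) - 646) = 5734*((-3 + (⅓)*1764) - 646) = 5734*((-3 + 588) - 646) = 5734*(585 - 646) = 5734*(-61) = -349774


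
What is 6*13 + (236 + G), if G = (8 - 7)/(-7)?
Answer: 2197/7 ≈ 313.86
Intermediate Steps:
G = -⅐ (G = -⅐*1 = -⅐ ≈ -0.14286)
6*13 + (236 + G) = 6*13 + (236 - ⅐) = 78 + 1651/7 = 2197/7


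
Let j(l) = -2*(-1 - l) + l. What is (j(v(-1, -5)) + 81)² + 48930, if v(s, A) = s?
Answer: 55330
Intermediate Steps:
j(l) = 2 + 3*l (j(l) = (2 + 2*l) + l = 2 + 3*l)
(j(v(-1, -5)) + 81)² + 48930 = ((2 + 3*(-1)) + 81)² + 48930 = ((2 - 3) + 81)² + 48930 = (-1 + 81)² + 48930 = 80² + 48930 = 6400 + 48930 = 55330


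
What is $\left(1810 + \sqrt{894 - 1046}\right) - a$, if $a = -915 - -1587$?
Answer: $1138 + 2 i \sqrt{38} \approx 1138.0 + 12.329 i$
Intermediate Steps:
$a = 672$ ($a = -915 + 1587 = 672$)
$\left(1810 + \sqrt{894 - 1046}\right) - a = \left(1810 + \sqrt{894 - 1046}\right) - 672 = \left(1810 + \sqrt{-152}\right) - 672 = \left(1810 + 2 i \sqrt{38}\right) - 672 = 1138 + 2 i \sqrt{38}$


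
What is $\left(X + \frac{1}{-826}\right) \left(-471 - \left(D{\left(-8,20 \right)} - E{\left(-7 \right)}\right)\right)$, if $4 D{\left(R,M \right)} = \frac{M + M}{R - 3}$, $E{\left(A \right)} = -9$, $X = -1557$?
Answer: $\frac{3388828705}{4543} \approx 7.4595 \cdot 10^{5}$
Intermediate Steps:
$D{\left(R,M \right)} = \frac{M}{2 \left(-3 + R\right)}$ ($D{\left(R,M \right)} = \frac{\left(M + M\right) \frac{1}{R - 3}}{4} = \frac{2 M \frac{1}{-3 + R}}{4} = \frac{M}{2 \left(-3 + R\right)}$)
$\left(X + \frac{1}{-826}\right) \left(-471 - \left(D{\left(-8,20 \right)} - E{\left(-7 \right)}\right)\right) = \left(-1557 + \frac{1}{-826}\right) \left(-471 - \left(\frac{1}{2} \cdot 20 \frac{1}{-3 - 8} - -9\right)\right) = \left(-1557 - \frac{1}{826}\right) \left(-471 - \left(\frac{1}{2} \cdot 20 \frac{1}{-11} + 9\right)\right) = - \frac{1286083 \left(-471 - \left(\frac{1}{2} \cdot 20 \left(- \frac{1}{11}\right) + 9\right)\right)}{826} = - \frac{1286083 \left(-471 - \left(- \frac{10}{11} + 9\right)\right)}{826} = - \frac{1286083 \left(-471 - \frac{89}{11}\right)}{826} = \left(- \frac{1286083}{826}\right) \left(- \frac{5270}{11}\right) = \frac{3388828705}{4543}$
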